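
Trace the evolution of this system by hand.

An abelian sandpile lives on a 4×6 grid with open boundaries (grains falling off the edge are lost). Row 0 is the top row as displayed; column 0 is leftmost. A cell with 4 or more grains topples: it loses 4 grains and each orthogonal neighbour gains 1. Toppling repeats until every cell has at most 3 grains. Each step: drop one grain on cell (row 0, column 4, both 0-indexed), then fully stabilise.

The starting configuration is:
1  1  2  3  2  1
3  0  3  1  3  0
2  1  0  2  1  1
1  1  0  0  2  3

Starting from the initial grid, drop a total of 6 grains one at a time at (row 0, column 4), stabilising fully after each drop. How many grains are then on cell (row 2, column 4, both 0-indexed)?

2

step 0: 1  1  2  3  2  1
3  0  3  1  3  0
2  1  0  2  1  1
1  1  0  0  2  3
step 1: 1  1  2  3  3  1
3  0  3  1  3  0
2  1  0  2  1  1
1  1  0  0  2  3
step 2: 1  1  3  0  2  2
3  0  3  3  0  1
2  1  0  2  2  1
1  1  0  0  2  3
step 3: 1  1  3  0  3  2
3  0  3  3  0  1
2  1  0  2  2  1
1  1  0  0  2  3
step 4: 1  1  3  1  0  3
3  0  3  3  1  1
2  1  0  2  2  1
1  1  0  0  2  3
step 5: 1  1  3  1  1  3
3  0  3  3  1  1
2  1  0  2  2  1
1  1  0  0  2  3
step 6: 1  1  3  1  2  3
3  0  3  3  1  1
2  1  0  2  2  1
1  1  0  0  2  3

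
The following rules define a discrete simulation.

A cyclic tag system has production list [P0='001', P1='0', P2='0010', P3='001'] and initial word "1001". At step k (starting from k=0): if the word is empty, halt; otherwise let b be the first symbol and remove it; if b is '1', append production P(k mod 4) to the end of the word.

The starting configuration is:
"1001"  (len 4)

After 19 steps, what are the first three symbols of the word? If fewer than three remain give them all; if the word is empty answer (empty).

k=0  "1001"  (len 4)
k=1  "001001"  (len 6)
k=2  "01001"  (len 5)
k=3  "1001"  (len 4)
k=4  "001001"  (len 6)
k=5  "01001"  (len 5)
k=6  "1001"  (len 4)
k=7  "0010010"  (len 7)
k=8  "010010"  (len 6)
k=9  "10010"  (len 5)
k=10  "00100"  (len 5)
k=11  "0100"  (len 4)
k=12  "100"  (len 3)
k=13  "00001"  (len 5)
k=14  "0001"  (len 4)
k=15  "001"  (len 3)
k=16  "01"  (len 2)
k=17  "1"  (len 1)
k=18  "0"  (len 1)
k=19  (halted — word empty)

(empty)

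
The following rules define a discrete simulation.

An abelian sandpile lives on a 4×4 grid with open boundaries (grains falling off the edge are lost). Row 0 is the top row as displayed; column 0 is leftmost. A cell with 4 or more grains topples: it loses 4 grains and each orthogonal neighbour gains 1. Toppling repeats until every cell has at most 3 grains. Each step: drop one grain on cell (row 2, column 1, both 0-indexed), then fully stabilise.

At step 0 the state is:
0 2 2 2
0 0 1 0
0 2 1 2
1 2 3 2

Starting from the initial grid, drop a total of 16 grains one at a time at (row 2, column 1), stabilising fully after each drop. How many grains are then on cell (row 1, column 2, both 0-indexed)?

0) 0 2 2 2
0 0 1 0
0 2 1 2
1 2 3 2
1) 0 2 2 2
0 0 1 0
0 3 1 2
1 2 3 2
2) 0 2 2 2
0 1 1 0
1 0 2 2
1 3 3 2
3) 0 2 2 2
0 1 1 0
1 1 2 2
1 3 3 2
4) 0 2 2 2
0 1 1 0
1 2 2 2
1 3 3 2
5) 0 2 2 2
0 1 1 0
1 3 2 2
1 3 3 2
6) 0 2 2 2
0 2 2 0
2 2 0 3
2 1 1 3
7) 0 2 2 2
0 2 2 0
2 3 0 3
2 1 1 3
8) 0 2 2 2
0 3 2 0
3 0 1 3
2 2 1 3
9) 0 2 2 2
0 3 2 0
3 1 1 3
2 2 1 3
10) 0 2 2 2
0 3 2 0
3 2 1 3
2 2 1 3
11) 0 2 2 2
0 3 2 0
3 3 1 3
2 2 1 3
12) 0 3 2 2
2 0 3 0
0 2 2 3
3 3 1 3
13) 0 3 2 2
2 0 3 0
0 3 2 3
3 3 1 3
14) 0 3 2 2
2 1 3 0
2 1 3 3
0 1 2 3
15) 0 3 2 2
2 1 3 0
2 2 3 3
0 1 2 3
16) 0 3 2 2
2 1 3 0
2 3 3 3
0 1 2 3

3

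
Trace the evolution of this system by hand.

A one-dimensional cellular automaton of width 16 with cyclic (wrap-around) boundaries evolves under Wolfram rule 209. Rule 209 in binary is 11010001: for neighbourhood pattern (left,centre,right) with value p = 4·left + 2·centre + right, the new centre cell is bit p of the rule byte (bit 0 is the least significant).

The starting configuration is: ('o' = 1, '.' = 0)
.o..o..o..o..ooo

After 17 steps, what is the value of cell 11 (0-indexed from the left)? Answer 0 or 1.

1

0) .o..o..o..o..ooo
1) ..o..o..o..o..oo
2) o..o..o..o..o..o
3) oo..o..o..o..o..
4) .oo..o..o..o..o.
5) ..oo..o..o..o..o
6) o..oo..o..o..o..
7) .o..oo..o..o..o.
8) ..o..oo..o..o..o
9) o..o..oo..o..o..
10) .o..o..oo..o..o.
11) ..o..o..oo..o..o
12) o..o..o..oo..o..
13) .o..o..o..oo..o.
14) ..o..o..o..oo..o
15) o..o..o..o..oo..
16) .o..o..o..o..oo.
17) ..o..o..o..o..oo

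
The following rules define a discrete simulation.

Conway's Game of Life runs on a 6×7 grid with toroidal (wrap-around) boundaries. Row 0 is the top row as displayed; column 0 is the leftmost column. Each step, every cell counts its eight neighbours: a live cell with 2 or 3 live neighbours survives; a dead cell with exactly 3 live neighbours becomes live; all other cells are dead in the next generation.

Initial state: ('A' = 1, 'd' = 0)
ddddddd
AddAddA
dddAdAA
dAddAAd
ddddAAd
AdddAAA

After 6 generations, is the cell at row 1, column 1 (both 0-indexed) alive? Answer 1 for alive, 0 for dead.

step 0: ddddddd
AddAddA
dddAdAA
dAddAAd
ddddAAd
AdddAAA
step 1: ddddAdd
AdddAAA
ddAAddd
dddAddd
AddAddd
ddddAdA
step 2: AddAAdd
ddddAAA
ddAAdAA
dddAAdd
dddAAdd
dddAAAd
step 3: ddddddd
AdAdddd
ddAdddA
ddddddd
ddAdddd
ddAddAd
step 4: dAddddd
dAddddd
dAddddd
ddddddd
ddddddd
ddddddd
step 5: ddddddd
AAAdddd
ddddddd
ddddddd
ddddddd
ddddddd
step 6: dAddddd
dAddddd
dAddddd
ddddddd
ddddddd
ddddddd

1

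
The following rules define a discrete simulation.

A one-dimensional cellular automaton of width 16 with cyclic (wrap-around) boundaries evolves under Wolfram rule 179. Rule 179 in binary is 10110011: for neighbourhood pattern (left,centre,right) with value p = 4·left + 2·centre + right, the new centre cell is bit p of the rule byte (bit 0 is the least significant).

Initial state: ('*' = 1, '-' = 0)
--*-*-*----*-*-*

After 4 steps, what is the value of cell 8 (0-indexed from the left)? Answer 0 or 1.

0) --*-*-*----*-*-*
1) **-*-*-****-*-*-
2) --*-*-*-**-*-*-*
3) **-*-*-*--*-*-*-
4) --*-*-*-**-*-*-*

1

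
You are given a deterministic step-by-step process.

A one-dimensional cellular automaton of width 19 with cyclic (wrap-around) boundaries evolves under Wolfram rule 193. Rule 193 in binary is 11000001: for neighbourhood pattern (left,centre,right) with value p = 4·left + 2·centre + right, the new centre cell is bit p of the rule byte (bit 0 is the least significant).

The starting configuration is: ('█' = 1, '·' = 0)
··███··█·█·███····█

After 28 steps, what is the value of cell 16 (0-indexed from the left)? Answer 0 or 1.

0) ··███··█·█·███····█
1) ···██·······██·██··
2) ██··█·█████··█··█·█
3) ██·····████········
4) ·█·███··███·██████·
5) ····██···██··█████·
6) ███··█·█··█···████·
7) ·██·········█··███·
8) ··█·███████·····██·
9) █····██████·███··█·
10) ··██··█████··██····
11) █··█···████···█·███
12) █····█··███·█····██
13) █·██·····██···██··█
14) █··█·███··█·█··█···
15) ······██·········█·
16) █████··█·███████···
17) ·████·····██████·█·
18) ··███·███··█████···
19) █··██··██···████·██
20) █···█···█·█··███··█
21) █·█···█·······██···
22) ····█···█████··█·█·
23) ███···█··████······
24) ·██·█·····███·████·
25) ··█···███··██··███·
26) █···█··██···█···██·
27) ··█·····█·█···█··█·
28) █···███·····█······

0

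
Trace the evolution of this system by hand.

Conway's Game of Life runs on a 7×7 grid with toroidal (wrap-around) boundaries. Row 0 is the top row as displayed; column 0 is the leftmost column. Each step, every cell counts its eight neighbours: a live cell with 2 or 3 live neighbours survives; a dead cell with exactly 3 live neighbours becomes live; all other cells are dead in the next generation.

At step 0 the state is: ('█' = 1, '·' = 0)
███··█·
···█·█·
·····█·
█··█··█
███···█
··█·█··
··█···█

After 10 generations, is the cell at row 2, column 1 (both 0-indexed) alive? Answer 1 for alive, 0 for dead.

0

gen 0: ███··█·
···█·█·
·····█·
█··█··█
███···█
··█·█··
··█···█
gen 1: ██████·
·██··█·
·····█·
··█··█·
··█··██
··█··██
█·█··██
gen 2: ·······
█····█·
·██·███
····██·
·████··
··███··
·······
gen 3: ·······
██··██·
██·█···
█·····█
·█·····
·█··█··
···█···
gen 4: ····█··
███·█·█
··█·██·
··█···█
·█·····
··█····
·······
gen 5: ██·█·█·
███·█·█
··█·█··
·███·█·
·██····
·······
·······
gen 6: ···███·
····█·█
····█·█
····█··
·█·█···
·······
·······
gen 7: ···███·
······█
···██··
···███·
·······
·······
····█··
gen 8: ···███·
·······
···█···
···█·█·
····█··
·······
···███·
gen 9: ···█·█·
···█···
····█··
···█···
····█··
···█·█·
···█·█·
gen 10: ··██···
···█···
···██··
···██··
···██··
···█·█·
··██·██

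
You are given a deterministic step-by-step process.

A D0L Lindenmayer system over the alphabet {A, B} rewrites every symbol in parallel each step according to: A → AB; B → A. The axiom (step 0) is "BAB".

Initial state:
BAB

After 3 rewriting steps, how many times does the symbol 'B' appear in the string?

4

0) BAB
1) AABA
2) ABABAAB
3) ABAABAABABA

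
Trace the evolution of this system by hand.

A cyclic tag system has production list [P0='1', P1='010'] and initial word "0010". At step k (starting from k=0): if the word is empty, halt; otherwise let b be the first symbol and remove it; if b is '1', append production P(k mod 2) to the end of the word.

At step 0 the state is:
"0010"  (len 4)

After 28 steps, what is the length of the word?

1

step 0: "0010"  (len 4)
step 1: "010"  (len 3)
step 2: "10"  (len 2)
step 3: "01"  (len 2)
step 4: "1"  (len 1)
step 5: "1"  (len 1)
step 6: "010"  (len 3)
step 7: "10"  (len 2)
step 8: "0010"  (len 4)
step 9: "010"  (len 3)
step 10: "10"  (len 2)
step 11: "01"  (len 2)
step 12: "1"  (len 1)
step 13: "1"  (len 1)
step 14: "010"  (len 3)
step 15: "10"  (len 2)
step 16: "0010"  (len 4)
step 17: "010"  (len 3)
step 18: "10"  (len 2)
step 19: "01"  (len 2)
step 20: "1"  (len 1)
step 21: "1"  (len 1)
step 22: "010"  (len 3)
step 23: "10"  (len 2)
step 24: "0010"  (len 4)
step 25: "010"  (len 3)
step 26: "10"  (len 2)
step 27: "01"  (len 2)
step 28: "1"  (len 1)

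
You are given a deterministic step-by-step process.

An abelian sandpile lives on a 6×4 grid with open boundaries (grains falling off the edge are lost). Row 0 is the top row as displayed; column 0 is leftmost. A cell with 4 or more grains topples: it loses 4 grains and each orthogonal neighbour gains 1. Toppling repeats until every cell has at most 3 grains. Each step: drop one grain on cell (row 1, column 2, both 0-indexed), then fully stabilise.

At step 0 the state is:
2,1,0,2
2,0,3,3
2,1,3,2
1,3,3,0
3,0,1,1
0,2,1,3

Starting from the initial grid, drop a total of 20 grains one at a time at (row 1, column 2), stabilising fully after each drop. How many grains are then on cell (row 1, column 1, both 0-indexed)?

0

step 0: 2,1,0,2
2,0,3,3
2,1,3,2
1,3,3,0
3,0,1,1
0,2,1,3
step 1: 2,1,1,3
2,1,2,1
2,3,2,0
2,0,1,2
3,1,2,1
0,2,1,3
step 2: 2,1,1,3
2,1,3,1
2,3,2,0
2,0,1,2
3,1,2,1
0,2,1,3
step 3: 2,1,2,3
2,2,0,2
2,3,3,0
2,0,1,2
3,1,2,1
0,2,1,3
step 4: 2,1,2,3
2,2,1,2
2,3,3,0
2,0,1,2
3,1,2,1
0,2,1,3
step 5: 2,1,2,3
2,2,2,2
2,3,3,0
2,0,1,2
3,1,2,1
0,2,1,3
step 6: 2,1,2,3
2,2,3,2
2,3,3,0
2,0,1,2
3,1,2,1
0,2,1,3
step 7: 2,2,3,3
3,0,2,3
3,1,1,1
2,1,2,2
3,1,2,1
0,2,1,3
step 8: 2,2,3,3
3,0,3,3
3,1,1,1
2,1,2,2
3,1,2,1
0,2,1,3
step 9: 2,3,1,1
3,1,2,1
3,1,2,2
2,1,2,2
3,1,2,1
0,2,1,3
step 10: 2,3,1,1
3,1,3,1
3,1,2,2
2,1,2,2
3,1,2,1
0,2,1,3
step 11: 2,3,2,1
3,2,0,2
3,1,3,2
2,1,2,2
3,1,2,1
0,2,1,3
step 12: 2,3,2,1
3,2,1,2
3,1,3,2
2,1,2,2
3,1,2,1
0,2,1,3
step 13: 2,3,2,1
3,2,2,2
3,1,3,2
2,1,2,2
3,1,2,1
0,2,1,3
step 14: 2,3,2,1
3,2,3,2
3,1,3,2
2,1,2,2
3,1,2,1
0,2,1,3
step 15: 2,3,3,1
3,3,1,3
3,2,0,3
2,1,3,2
3,1,2,1
0,2,1,3
step 16: 2,3,3,1
3,3,2,3
3,2,0,3
2,1,3,2
3,1,2,1
0,2,1,3
step 17: 2,3,3,1
3,3,3,3
3,2,0,3
2,1,3,2
3,1,2,1
0,2,1,3
step 18: 0,2,1,3
2,3,3,1
1,0,3,0
3,2,3,3
3,1,2,1
0,2,1,3
step 19: 0,3,2,3
3,0,2,2
1,2,1,2
3,3,1,0
3,1,3,2
0,2,1,3
step 20: 0,3,2,3
3,0,3,2
1,2,1,2
3,3,1,0
3,1,3,2
0,2,1,3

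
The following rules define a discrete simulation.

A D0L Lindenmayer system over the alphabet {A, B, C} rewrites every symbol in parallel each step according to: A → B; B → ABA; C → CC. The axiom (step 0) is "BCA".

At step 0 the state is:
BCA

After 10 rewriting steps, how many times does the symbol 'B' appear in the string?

gen 0: BCA
gen 1: ABACCB
gen 2: BABABCCCCABA
gen 3: ABABABABABACCCCCCCCBABAB
gen 4: BABABABABABABABABABABCCCCCCCCCCCCCCCCABABABABABA
gen 5: ABABABABABABABABABABABABABABABABABABABABABACCCCCCCCCCCCCCCCCCCCCCCCCCCCCCCCBABABABABABABABABABAB
gen 6: BABABABABABABABABABABABABABABABABABABABABABABABABABABABABA…CCCCCCCCCCCCCCCABABABABABABABABABABABABABABABABABABABABABA  (len 192)
gen 7: ABABABABABABABABABABABABABABABABABABABABABABABABABABABABAB…ABABABABABABABABABABABABABABABABABABABABABABABABABABABABAB  (len 384)
gen 8: BABABABABABABABABABABABABABABABABABABABABABABABABABABABABA…BABABABABABABABABABABABABABABABABABABABABABABABABABABABABA  (len 768)
gen 9: ABABABABABABABABABABABABABABABABABABABABABABABABABABABABAB…ABABABABABABABABABABABABABABABABABABABABABABABABABABABABAB  (len 1536)
gen 10: BABABABABABABABABABABABABABABABABABABABABABABABABABABABABA…BABABABABABABABABABABABABABABABABABABABABABABABABABABABABA  (len 3072)

1024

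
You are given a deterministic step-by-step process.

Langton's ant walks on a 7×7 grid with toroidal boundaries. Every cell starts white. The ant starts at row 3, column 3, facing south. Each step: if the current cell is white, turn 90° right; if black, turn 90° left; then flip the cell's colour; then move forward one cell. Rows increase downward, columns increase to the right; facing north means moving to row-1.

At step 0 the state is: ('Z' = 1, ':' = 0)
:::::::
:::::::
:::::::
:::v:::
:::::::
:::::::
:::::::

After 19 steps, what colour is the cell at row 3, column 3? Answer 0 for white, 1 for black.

0

0) :::::::
:::::::
:::::::
:::v:::
:::::::
:::::::
:::::::
1) :::::::
:::::::
:::::::
::<Z:::
:::::::
:::::::
:::::::
2) :::::::
:::::::
::^::::
::ZZ:::
:::::::
:::::::
:::::::
3) :::::::
:::::::
::Z>:::
::ZZ:::
:::::::
:::::::
:::::::
4) :::::::
:::::::
::ZZ:::
::Zv:::
:::::::
:::::::
:::::::
5) :::::::
:::::::
::ZZ:::
::Z:>::
:::::::
:::::::
:::::::
6) :::::::
:::::::
::ZZ:::
::Z:Z::
::::v::
:::::::
:::::::
7) :::::::
:::::::
::ZZ:::
::Z:Z::
:::<Z::
:::::::
:::::::
8) :::::::
:::::::
::ZZ:::
::Z^Z::
:::ZZ::
:::::::
:::::::
9) :::::::
:::::::
::ZZ:::
::ZZ>::
:::ZZ::
:::::::
:::::::
10) :::::::
:::::::
::ZZ^::
::ZZ:::
:::ZZ::
:::::::
:::::::
11) :::::::
:::::::
::ZZZ>:
::ZZ:::
:::ZZ::
:::::::
:::::::
12) :::::::
:::::::
::ZZZZ:
::ZZ:v:
:::ZZ::
:::::::
:::::::
13) :::::::
:::::::
::ZZZZ:
::ZZ<Z:
:::ZZ::
:::::::
:::::::
14) :::::::
:::::::
::ZZ^Z:
::ZZZZ:
:::ZZ::
:::::::
:::::::
15) :::::::
:::::::
::Z<:Z:
::ZZZZ:
:::ZZ::
:::::::
:::::::
16) :::::::
:::::::
::Z::Z:
::ZvZZ:
:::ZZ::
:::::::
:::::::
17) :::::::
:::::::
::Z::Z:
::Z:>Z:
:::ZZ::
:::::::
:::::::
18) :::::::
:::::::
::Z:^Z:
::Z::Z:
:::ZZ::
:::::::
:::::::
19) :::::::
:::::::
::Z:Z>:
::Z::Z:
:::ZZ::
:::::::
:::::::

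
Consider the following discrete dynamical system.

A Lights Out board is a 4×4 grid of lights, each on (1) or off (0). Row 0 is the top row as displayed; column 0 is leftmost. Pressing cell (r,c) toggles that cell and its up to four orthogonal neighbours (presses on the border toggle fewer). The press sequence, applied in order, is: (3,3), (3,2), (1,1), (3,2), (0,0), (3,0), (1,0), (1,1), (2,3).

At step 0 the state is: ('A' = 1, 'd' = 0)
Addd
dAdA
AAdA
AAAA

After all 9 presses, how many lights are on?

7

k=0  Addd
dAdA
AAdA
AAAA
k=1  Addd
dAdA
AAdd
AAdd
k=2  Addd
dAdA
AAAd
AdAA
k=3  AAdd
AdAA
AdAd
AdAA
k=4  AAdd
AdAA
Addd
AAdd
k=5  dddd
ddAA
Addd
AAdd
k=6  dddd
ddAA
dddd
dddd
k=7  Addd
AAAA
Addd
dddd
k=8  AAdd
dddA
AAdd
dddd
k=9  AAdd
dddd
AAAA
dddA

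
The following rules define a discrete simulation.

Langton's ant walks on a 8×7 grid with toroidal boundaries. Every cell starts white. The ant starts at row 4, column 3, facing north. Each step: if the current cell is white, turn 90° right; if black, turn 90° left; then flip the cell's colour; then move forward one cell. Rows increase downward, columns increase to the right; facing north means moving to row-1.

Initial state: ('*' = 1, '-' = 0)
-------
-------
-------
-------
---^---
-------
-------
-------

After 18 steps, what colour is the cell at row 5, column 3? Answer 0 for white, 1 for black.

0

k=0  -------
-------
-------
-------
---^---
-------
-------
-------
k=1  -------
-------
-------
-------
---*>--
-------
-------
-------
k=2  -------
-------
-------
-------
---**--
----v--
-------
-------
k=3  -------
-------
-------
-------
---**--
---<*--
-------
-------
k=4  -------
-------
-------
-------
---^*--
---**--
-------
-------
k=5  -------
-------
-------
-------
--<-*--
---**--
-------
-------
k=6  -------
-------
-------
--^----
--*-*--
---**--
-------
-------
k=7  -------
-------
-------
--*>---
--*-*--
---**--
-------
-------
k=8  -------
-------
-------
--**---
--*v*--
---**--
-------
-------
k=9  -------
-------
-------
--**---
--<**--
---**--
-------
-------
k=10  -------
-------
-------
--**---
---**--
--v**--
-------
-------
k=11  -------
-------
-------
--**---
---**--
-<***--
-------
-------
k=12  -------
-------
-------
--**---
-^-**--
-****--
-------
-------
k=13  -------
-------
-------
--**---
-*>**--
-****--
-------
-------
k=14  -------
-------
-------
--**---
-****--
-*v**--
-------
-------
k=15  -------
-------
-------
--**---
-****--
-*->*--
-------
-------
k=16  -------
-------
-------
--**---
-**^*--
-*--*--
-------
-------
k=17  -------
-------
-------
--**---
-*<-*--
-*--*--
-------
-------
k=18  -------
-------
-------
--**---
-*--*--
-*v-*--
-------
-------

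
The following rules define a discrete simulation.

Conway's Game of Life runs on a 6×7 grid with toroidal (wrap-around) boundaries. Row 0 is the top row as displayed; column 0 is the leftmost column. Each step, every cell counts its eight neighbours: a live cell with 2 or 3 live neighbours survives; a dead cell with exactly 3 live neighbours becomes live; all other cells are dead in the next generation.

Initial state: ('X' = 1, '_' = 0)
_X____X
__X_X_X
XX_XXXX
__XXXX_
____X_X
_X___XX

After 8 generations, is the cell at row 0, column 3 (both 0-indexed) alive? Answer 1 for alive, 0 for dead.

0

gen 0: _X____X
__X_X_X
XX_XXXX
__XXXX_
____X_X
_X___XX
gen 1: _XX___X
__X_X__
XX_____
_XX____
X_X___X
______X
gen 2: XXXX_X_
__XX___
X__X___
__X___X
X_X___X
__X__XX
gen 3: X____X_
X_____X
_X_X___
__XX__X
X_XX___
____XX_
gen 4: X___XX_
XX____X
_X_X__X
X___X__
_XX__XX
_X_XXX_
gen 5: __XX___
_XX_X__
_XX__XX
___XX__
_XX___X
_X_X___
gen 6: ____X__
X___XX_
XX___X_
___XX_X
XX__X__
XX_X___
gen 7: XX_XXXX
XX__XX_
XX_X___
__XXX_X
_X__XXX
XXXXX__
gen 8: _______
_______
_______
______X
______X
_______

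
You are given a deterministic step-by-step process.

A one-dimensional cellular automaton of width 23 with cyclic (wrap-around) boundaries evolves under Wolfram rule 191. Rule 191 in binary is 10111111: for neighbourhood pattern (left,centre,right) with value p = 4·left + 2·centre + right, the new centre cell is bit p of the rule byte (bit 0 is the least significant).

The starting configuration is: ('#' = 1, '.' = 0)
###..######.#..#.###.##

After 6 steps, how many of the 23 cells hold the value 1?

20

[0] ###..######.#..#.###.##
[1] ##.#######.########.###
[2] #.#######.########.####
[3] .#######.########.#####
[4] #######.########.#####.
[5] ######.########.#####.#
[6] #####.########.#####.##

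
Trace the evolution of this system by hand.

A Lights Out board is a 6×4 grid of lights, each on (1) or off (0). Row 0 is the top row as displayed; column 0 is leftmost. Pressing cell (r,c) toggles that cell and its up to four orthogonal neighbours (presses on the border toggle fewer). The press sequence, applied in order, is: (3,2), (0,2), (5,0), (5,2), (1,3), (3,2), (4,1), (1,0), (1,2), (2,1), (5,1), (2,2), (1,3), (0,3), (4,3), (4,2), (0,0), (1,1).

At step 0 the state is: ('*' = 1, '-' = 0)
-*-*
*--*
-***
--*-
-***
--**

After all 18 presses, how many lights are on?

gen 0: -*-*
*--*
-***
--*-
-***
--**
gen 1: -*-*
*--*
-*-*
-*-*
-*-*
--**
gen 2: --*-
*-**
-*-*
-*-*
-*-*
--**
gen 3: --*-
*-**
-*-*
-*-*
**-*
****
gen 4: --*-
*-**
-*-*
-*-*
****
*---
gen 5: --**
*---
-*--
-*-*
****
*---
gen 6: --**
*---
-**-
--*-
**-*
*---
gen 7: --**
*---
-**-
-**-
--**
**--
gen 8: *-**
-*--
***-
-**-
--**
**--
gen 9: *--*
--**
**--
-**-
--**
**--
gen 10: *--*
-***
--*-
--*-
--**
**--
gen 11: *--*
-***
--*-
--*-
-***
--*-
gen 12: *--*
-*-*
-*-*
----
-***
--*-
gen 13: *---
-**-
-*--
----
-***
--*-
gen 14: *-**
-***
-*--
----
-***
--*-
gen 15: *-**
-***
-*--
---*
-*--
--**
gen 16: *-**
-***
-*--
--**
--**
---*
gen 17: -***
****
-*--
--**
--**
---*
gen 18: --**
---*
----
--**
--**
---*

8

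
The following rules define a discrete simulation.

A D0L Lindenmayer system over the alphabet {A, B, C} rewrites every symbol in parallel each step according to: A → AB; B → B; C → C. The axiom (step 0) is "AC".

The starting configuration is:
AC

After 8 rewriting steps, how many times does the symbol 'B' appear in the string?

8

step 0: AC
step 1: ABC
step 2: ABBC
step 3: ABBBC
step 4: ABBBBC
step 5: ABBBBBC
step 6: ABBBBBBC
step 7: ABBBBBBBC
step 8: ABBBBBBBBC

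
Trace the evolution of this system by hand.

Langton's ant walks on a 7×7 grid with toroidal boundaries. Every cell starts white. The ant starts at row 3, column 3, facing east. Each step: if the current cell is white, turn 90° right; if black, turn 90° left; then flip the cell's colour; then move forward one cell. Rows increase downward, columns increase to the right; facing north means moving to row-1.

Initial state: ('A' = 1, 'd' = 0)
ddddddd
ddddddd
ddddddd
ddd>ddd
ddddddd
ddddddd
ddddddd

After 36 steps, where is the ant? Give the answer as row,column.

3,6

step 0: ddddddd
ddddddd
ddddddd
ddd>ddd
ddddddd
ddddddd
ddddddd
step 1: ddddddd
ddddddd
ddddddd
dddAddd
dddvddd
ddddddd
ddddddd
step 2: ddddddd
ddddddd
ddddddd
dddAddd
dd<Addd
ddddddd
ddddddd
step 3: ddddddd
ddddddd
ddddddd
dd^Addd
ddAAddd
ddddddd
ddddddd
step 4: ddddddd
ddddddd
ddddddd
ddA>ddd
ddAAddd
ddddddd
ddddddd
step 5: ddddddd
ddddddd
ddd^ddd
ddAdddd
ddAAddd
ddddddd
ddddddd
step 6: ddddddd
ddddddd
dddA>dd
ddAdddd
ddAAddd
ddddddd
ddddddd
step 7: ddddddd
ddddddd
dddAAdd
ddAdvdd
ddAAddd
ddddddd
ddddddd
step 8: ddddddd
ddddddd
dddAAdd
ddA<Add
ddAAddd
ddddddd
ddddddd
step 9: ddddddd
ddddddd
ddd^Add
ddAAAdd
ddAAddd
ddddddd
ddddddd
step 10: ddddddd
ddddddd
dd<dAdd
ddAAAdd
ddAAddd
ddddddd
ddddddd
step 11: ddddddd
dd^dddd
ddAdAdd
ddAAAdd
ddAAddd
ddddddd
ddddddd
step 12: ddddddd
ddA>ddd
ddAdAdd
ddAAAdd
ddAAddd
ddddddd
ddddddd
step 13: ddddddd
ddAAddd
ddAvAdd
ddAAAdd
ddAAddd
ddddddd
ddddddd
step 14: ddddddd
ddAAddd
dd<AAdd
ddAAAdd
ddAAddd
ddddddd
ddddddd
step 15: ddddddd
ddAAddd
dddAAdd
ddvAAdd
ddAAddd
ddddddd
ddddddd
step 16: ddddddd
ddAAddd
dddAAdd
ddd>Add
ddAAddd
ddddddd
ddddddd
step 17: ddddddd
ddAAddd
ddd^Add
ddddAdd
ddAAddd
ddddddd
ddddddd
step 18: ddddddd
ddAAddd
dd<dAdd
ddddAdd
ddAAddd
ddddddd
ddddddd
step 19: ddddddd
dd^Addd
ddAdAdd
ddddAdd
ddAAddd
ddddddd
ddddddd
step 20: ddddddd
d<dAddd
ddAdAdd
ddddAdd
ddAAddd
ddddddd
ddddddd
step 21: d^ddddd
dAdAddd
ddAdAdd
ddddAdd
ddAAddd
ddddddd
ddddddd
step 22: dA>dddd
dAdAddd
ddAdAdd
ddddAdd
ddAAddd
ddddddd
ddddddd
step 23: dAAdddd
dAvAddd
ddAdAdd
ddddAdd
ddAAddd
ddddddd
ddddddd
step 24: dAAdddd
d<AAddd
ddAdAdd
ddddAdd
ddAAddd
ddddddd
ddddddd
step 25: dAAdddd
ddAAddd
dvAdAdd
ddddAdd
ddAAddd
ddddddd
ddddddd
step 26: dAAdddd
ddAAddd
<AAdAdd
ddddAdd
ddAAddd
ddddddd
ddddddd
step 27: dAAdddd
^dAAddd
AAAdAdd
ddddAdd
ddAAddd
ddddddd
ddddddd
step 28: dAAdddd
A>AAddd
AAAdAdd
ddddAdd
ddAAddd
ddddddd
ddddddd
step 29: dAAdddd
AAAAddd
AvAdAdd
ddddAdd
ddAAddd
ddddddd
ddddddd
step 30: dAAdddd
AAAAddd
Ad>dAdd
ddddAdd
ddAAddd
ddddddd
ddddddd
step 31: dAAdddd
AA^Addd
AdddAdd
ddddAdd
ddAAddd
ddddddd
ddddddd
step 32: dAAdddd
A<dAddd
AdddAdd
ddddAdd
ddAAddd
ddddddd
ddddddd
step 33: dAAdddd
AddAddd
AvddAdd
ddddAdd
ddAAddd
ddddddd
ddddddd
step 34: dAAdddd
AddAddd
<AddAdd
ddddAdd
ddAAddd
ddddddd
ddddddd
step 35: dAAdddd
AddAddd
dAddAdd
vdddAdd
ddAAddd
ddddddd
ddddddd
step 36: dAAdddd
AddAddd
dAddAdd
AdddAd<
ddAAddd
ddddddd
ddddddd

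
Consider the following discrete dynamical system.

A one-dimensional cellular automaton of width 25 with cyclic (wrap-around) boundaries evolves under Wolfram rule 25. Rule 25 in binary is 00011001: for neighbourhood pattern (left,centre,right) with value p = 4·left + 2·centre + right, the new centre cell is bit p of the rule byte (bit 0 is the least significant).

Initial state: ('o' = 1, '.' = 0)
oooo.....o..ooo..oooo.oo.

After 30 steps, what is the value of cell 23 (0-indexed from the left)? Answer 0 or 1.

0

[0] oooo.....o..ooo..oooo.oo.
[1] o...oooo..o.o..o.o....o..
[2] .oo.o...o....o....ooo..o.
[3] .o...oo..ooo..ooo.o..o..o
[4] ..oo.o.o.o..o.o....o..o..
[5] o.o.......o....ooo..o..oo
[6] ...oooooo..ooo.o..o..o.o.
[7] oo.o.....o.o....o..o....o
[8] ....oooo....ooo..o..ooo.o
[9] ooo.o...ooo.o..o..o.o....
[10] o....oo.o....o..o....ooo.
[11] .ooo.o...ooo..o..ooo.o...
[12] .o....oo.o..o..o.o....ooo
[13] ..ooo.o...o..o....ooo.o..
[14] o.o....oo..o..ooo.o....oo
[15] ...ooo.o.o..o.o....ooo.o.
[16] oo.o......o....ooo.o....o
[17] ....ooooo..ooo.o....ooo.o
[18] ooo.o....o.o....ooo.o....
[19] o....ooo....ooo.o....ooo.
[20] .ooo.o..ooo.o....ooo.o...
[21] .o....o.o....ooo.o....ooo
[22] ..ooo....ooo.o....ooo.o..
[23] o.o..ooo.o....ooo.o....oo
[24] ...o.o....ooo.o....ooo.o.
[25] oo....ooo.o....ooo.o....o
[26] ..ooo.o....ooo.o....ooo.o
[27] o.o....ooo.o....ooo.o....
[28] ...ooo.o....ooo.o....ooo.
[29] oo.o....ooo.o....ooo.o..o
[30] ....ooo.o....ooo.o....o.o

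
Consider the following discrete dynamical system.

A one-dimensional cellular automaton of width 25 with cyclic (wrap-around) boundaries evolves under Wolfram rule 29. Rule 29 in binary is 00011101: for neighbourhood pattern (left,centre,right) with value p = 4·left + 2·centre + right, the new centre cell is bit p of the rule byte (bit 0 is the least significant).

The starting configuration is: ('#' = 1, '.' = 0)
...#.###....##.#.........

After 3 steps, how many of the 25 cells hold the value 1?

18

k=0  ...#.###....##.#.........
k=1  ##.#.#..###.#..##########
k=2  ...#.##.#...##.#.........
k=3  ##.#.#..###.#..##########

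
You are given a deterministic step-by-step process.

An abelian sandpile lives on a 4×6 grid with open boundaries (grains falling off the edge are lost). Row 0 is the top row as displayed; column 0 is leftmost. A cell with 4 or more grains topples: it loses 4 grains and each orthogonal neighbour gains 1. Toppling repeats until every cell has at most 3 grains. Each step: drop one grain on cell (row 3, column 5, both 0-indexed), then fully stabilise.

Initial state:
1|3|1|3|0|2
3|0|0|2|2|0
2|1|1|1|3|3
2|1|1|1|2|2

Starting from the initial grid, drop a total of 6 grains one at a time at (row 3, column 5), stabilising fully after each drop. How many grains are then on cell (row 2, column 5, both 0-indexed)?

2

k=0  1|3|1|3|0|2
3|0|0|2|2|0
2|1|1|1|3|3
2|1|1|1|2|2
k=1  1|3|1|3|0|2
3|0|0|2|2|0
2|1|1|1|3|3
2|1|1|1|2|3
k=2  1|3|1|3|0|2
3|0|0|2|3|1
2|1|1|2|1|1
2|1|1|2|0|2
k=3  1|3|1|3|0|2
3|0|0|2|3|1
2|1|1|2|1|1
2|1|1|2|0|3
k=4  1|3|1|3|0|2
3|0|0|2|3|1
2|1|1|2|1|2
2|1|1|2|1|0
k=5  1|3|1|3|0|2
3|0|0|2|3|1
2|1|1|2|1|2
2|1|1|2|1|1
k=6  1|3|1|3|0|2
3|0|0|2|3|1
2|1|1|2|1|2
2|1|1|2|1|2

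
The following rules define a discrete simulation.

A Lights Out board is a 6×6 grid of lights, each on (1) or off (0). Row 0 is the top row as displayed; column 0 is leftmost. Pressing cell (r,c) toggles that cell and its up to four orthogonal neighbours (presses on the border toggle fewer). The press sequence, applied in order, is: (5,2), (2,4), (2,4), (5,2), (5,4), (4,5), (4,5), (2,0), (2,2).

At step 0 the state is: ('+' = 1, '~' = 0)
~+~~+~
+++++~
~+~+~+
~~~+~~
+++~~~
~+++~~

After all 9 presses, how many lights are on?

t=0: ~+~~+~
+++++~
~+~+~+
~~~+~~
+++~~~
~+++~~
t=1: ~+~~+~
+++++~
~+~+~+
~~~+~~
++~~~~
~~~~~~
t=2: ~+~~+~
++++~~
~+~~+~
~~~++~
++~~~~
~~~~~~
t=3: ~+~~+~
+++++~
~+~+~+
~~~+~~
++~~~~
~~~~~~
t=4: ~+~~+~
+++++~
~+~+~+
~~~+~~
+++~~~
~+++~~
t=5: ~+~~+~
+++++~
~+~+~+
~~~+~~
+++~+~
~++~++
t=6: ~+~~+~
+++++~
~+~+~+
~~~+~+
+++~~+
~++~+~
t=7: ~+~~+~
+++++~
~+~+~+
~~~+~~
+++~+~
~++~++
t=8: ~+~~+~
~++++~
+~~+~+
+~~+~~
+++~+~
~++~++
t=9: ~+~~+~
~+~++~
+++~~+
+~++~~
+++~+~
~++~++

20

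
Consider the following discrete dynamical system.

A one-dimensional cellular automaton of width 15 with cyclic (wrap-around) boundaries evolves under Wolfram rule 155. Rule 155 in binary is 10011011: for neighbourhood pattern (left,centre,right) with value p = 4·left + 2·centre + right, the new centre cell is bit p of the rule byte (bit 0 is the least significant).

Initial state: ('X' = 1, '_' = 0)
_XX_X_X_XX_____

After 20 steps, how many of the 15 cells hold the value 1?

step 0: _XX_X_X_XX_____
step 1: XX______X_XXXXX
step 2: X_XXXXXX__XXXXX
step 3: __XXXXX_XXXXXXX
step 4: XXXXXX__XXXXXX_
step 5: XXXXX_XXXXXXX__
step 6: XXXX__XXXXXX_XX
step 7: XXX_XXXXXXX__XX
step 8: XX__XXXXXX_XXXX
step 9: X_XXXXXXX__XXXX
step 10: __XXXXXX_XXXXXX
step 11: XXXXXXX__XXXXX_
step 12: XXXXXX_XXXXXX__
step 13: XXXXX__XXXXX_XX
step 14: XXXX_XXXXXX__XX
step 15: XXX__XXXXX_XXXX
step 16: XX_XXXXXX__XXXX
step 17: X__XXXXX_XXXXXX
step 18: _XXXXXX__XXXXXX
step 19: _XXXXX_XXXXXXX_
step 20: XXXXX__XXXXXX_X

12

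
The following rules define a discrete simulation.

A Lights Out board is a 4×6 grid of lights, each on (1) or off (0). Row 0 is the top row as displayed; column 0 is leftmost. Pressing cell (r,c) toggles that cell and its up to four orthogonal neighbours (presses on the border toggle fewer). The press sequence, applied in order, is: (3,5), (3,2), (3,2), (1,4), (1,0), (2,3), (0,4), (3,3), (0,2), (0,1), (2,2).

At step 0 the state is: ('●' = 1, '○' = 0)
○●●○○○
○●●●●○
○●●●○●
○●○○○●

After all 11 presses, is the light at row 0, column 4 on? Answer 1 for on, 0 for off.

0) ○●●○○○
○●●●●○
○●●●○●
○●○○○●
1) ○●●○○○
○●●●●○
○●●●○○
○●○○●○
2) ○●●○○○
○●●●●○
○●○●○○
○○●●●○
3) ○●●○○○
○●●●●○
○●●●○○
○●○○●○
4) ○●●○●○
○●●○○●
○●●●●○
○●○○●○
5) ●●●○●○
●○●○○●
●●●●●○
○●○○●○
6) ●●●○●○
●○●●○●
●●○○○○
○●○●●○
7) ●●●●○●
●○●●●●
●●○○○○
○●○●●○
8) ●●●●○●
●○●●●●
●●○●○○
○●●○○○
9) ●○○○○●
●○○●●●
●●○●○○
○●●○○○
10) ○●●○○●
●●○●●●
●●○●○○
○●●○○○
11) ○●●○○●
●●●●●●
●○●○○○
○●○○○○

0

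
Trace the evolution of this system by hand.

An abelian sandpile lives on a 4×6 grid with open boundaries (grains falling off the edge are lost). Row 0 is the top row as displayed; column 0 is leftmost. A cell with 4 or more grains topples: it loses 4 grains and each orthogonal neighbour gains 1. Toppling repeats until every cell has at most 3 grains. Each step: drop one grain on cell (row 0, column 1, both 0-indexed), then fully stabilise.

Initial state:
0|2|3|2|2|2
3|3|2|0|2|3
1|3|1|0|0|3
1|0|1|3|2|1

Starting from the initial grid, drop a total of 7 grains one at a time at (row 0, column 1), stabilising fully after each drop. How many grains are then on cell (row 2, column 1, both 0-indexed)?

k=0  0|2|3|2|2|2
3|3|2|0|2|3
1|3|1|0|0|3
1|0|1|3|2|1
k=1  0|3|3|2|2|2
3|3|2|0|2|3
1|3|1|0|0|3
1|0|1|3|2|1
k=2  2|2|1|3|2|2
0|3|0|1|2|3
3|0|3|0|0|3
1|1|1|3|2|1
k=3  2|3|1|3|2|2
0|3|0|1|2|3
3|0|3|0|0|3
1|1|1|3|2|1
k=4  3|1|2|3|2|2
1|0|1|1|2|3
3|1|3|0|0|3
1|1|1|3|2|1
k=5  3|2|2|3|2|2
1|0|1|1|2|3
3|1|3|0|0|3
1|1|1|3|2|1
k=6  3|3|2|3|2|2
1|0|1|1|2|3
3|1|3|0|0|3
1|1|1|3|2|1
k=7  0|1|3|3|2|2
2|1|1|1|2|3
3|1|3|0|0|3
1|1|1|3|2|1

1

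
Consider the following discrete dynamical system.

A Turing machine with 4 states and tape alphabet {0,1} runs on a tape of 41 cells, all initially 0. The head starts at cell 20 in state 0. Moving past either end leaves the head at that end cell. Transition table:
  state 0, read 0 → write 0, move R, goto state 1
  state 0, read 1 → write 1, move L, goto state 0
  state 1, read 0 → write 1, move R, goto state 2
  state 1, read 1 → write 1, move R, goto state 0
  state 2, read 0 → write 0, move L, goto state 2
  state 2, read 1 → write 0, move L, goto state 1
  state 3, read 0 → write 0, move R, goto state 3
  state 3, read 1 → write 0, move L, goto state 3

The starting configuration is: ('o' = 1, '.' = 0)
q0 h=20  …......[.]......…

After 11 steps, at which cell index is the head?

19

0) q0 h=20  …......[.]......…
1) q1 h=21  …......[.]......…
2) q2 h=22  ….....o[.]......…
3) q2 h=21  …......[o]......…
4) q1 h=20  …......[.]......…
5) q2 h=21  ….....o[.]......…
6) q2 h=20  …......[o]......…
7) q1 h=19  …......[.]......…
8) q2 h=20  ….....o[.]......…
9) q2 h=19  …......[o]......…
10) q1 h=18  …......[.]......…
11) q2 h=19  ….....o[.]......…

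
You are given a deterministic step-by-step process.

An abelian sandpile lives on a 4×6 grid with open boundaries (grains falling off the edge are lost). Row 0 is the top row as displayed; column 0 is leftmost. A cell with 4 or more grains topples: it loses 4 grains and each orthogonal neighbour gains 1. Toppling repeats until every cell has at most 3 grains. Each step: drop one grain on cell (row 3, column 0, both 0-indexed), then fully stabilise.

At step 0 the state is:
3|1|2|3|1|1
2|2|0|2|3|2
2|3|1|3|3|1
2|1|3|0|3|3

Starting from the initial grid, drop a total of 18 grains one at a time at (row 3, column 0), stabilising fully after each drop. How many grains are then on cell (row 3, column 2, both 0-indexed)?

t=0: 3|1|2|3|1|1
2|2|0|2|3|2
2|3|1|3|3|1
2|1|3|0|3|3
t=1: 3|1|2|3|1|1
2|2|0|2|3|2
2|3|1|3|3|1
3|1|3|0|3|3
t=2: 3|1|2|3|1|1
2|2|0|2|3|2
3|3|1|3|3|1
0|2|3|0|3|3
t=3: 3|1|2|3|1|1
2|2|0|2|3|2
3|3|1|3|3|1
1|2|3|0|3|3
t=4: 3|1|2|3|1|1
2|2|0|2|3|2
3|3|1|3|3|1
2|2|3|0|3|3
t=5: 3|1|2|3|1|1
2|2|0|2|3|2
3|3|1|3|3|1
3|2|3|0|3|3
t=6: 3|1|2|3|1|1
3|3|0|2|3|2
1|1|3|3|3|1
2|1|0|1|3|3
t=7: 3|1|2|3|1|1
3|3|0|2|3|2
1|1|3|3|3|1
3|1|0|1|3|3
t=8: 3|1|2|3|1|1
3|3|0|2|3|2
2|1|3|3|3|1
0|2|0|1|3|3
t=9: 3|1|2|3|1|1
3|3|0|2|3|2
2|1|3|3|3|1
1|2|0|1|3|3
t=10: 3|1|2|3|1|1
3|3|0|2|3|2
2|1|3|3|3|1
2|2|0|1|3|3
t=11: 3|1|2|3|1|1
3|3|0|2|3|2
2|1|3|3|3|1
3|2|0|1|3|3
t=12: 3|1|2|3|1|1
3|3|0|2|3|2
3|1|3|3|3|1
0|3|0|1|3|3
t=13: 3|1|2|3|1|1
3|3|0|2|3|2
3|1|3|3|3|1
1|3|0|1|3|3
t=14: 3|1|2|3|1|1
3|3|0|2|3|2
3|1|3|3|3|1
2|3|0|1|3|3
t=15: 3|1|2|3|1|1
3|3|0|2|3|2
3|1|3|3|3|1
3|3|0|1|3|3
t=16: 0|3|3|0|3|1
2|1|3|1|1|3
2|1|1|2|2|3
2|1|2|3|1|0
t=17: 0|3|3|0|3|1
2|1|3|1|1|3
2|1|1|2|2|3
3|1|2|3|1|0
t=18: 0|3|3|0|3|1
2|1|3|1|1|3
3|1|1|2|2|3
0|2|2|3|1|0

2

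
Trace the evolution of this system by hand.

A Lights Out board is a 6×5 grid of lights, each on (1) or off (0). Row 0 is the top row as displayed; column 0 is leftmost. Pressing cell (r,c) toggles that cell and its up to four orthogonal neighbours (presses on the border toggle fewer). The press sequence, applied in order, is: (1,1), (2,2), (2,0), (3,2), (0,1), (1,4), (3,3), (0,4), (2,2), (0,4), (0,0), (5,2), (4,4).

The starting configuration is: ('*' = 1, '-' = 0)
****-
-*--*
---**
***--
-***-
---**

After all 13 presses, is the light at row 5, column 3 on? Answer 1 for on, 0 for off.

step 0: ****-
-*--*
---**
***--
-***-
---**
step 1: *-**-
*-*-*
-*-**
***--
-***-
---**
step 2: *-**-
*---*
--*-*
**---
-***-
---**
step 3: *-**-
----*
***-*
-*---
-***-
---**
step 4: *-**-
----*
**--*
--**-
-*-*-
---**
step 5: -*-*-
-*--*
**--*
--**-
-*-*-
---**
step 6: -*-**
-*-*-
**---
--**-
-*-*-
---**
step 7: -*-**
-*-*-
**-*-
----*
-*---
---**
step 8: -*---
-*-**
**-*-
----*
-*---
---**
step 9: -*---
-****
*-*--
--*-*
-*---
---**
step 10: -*-**
-***-
*-*--
--*-*
-*---
---**
step 11: *--**
****-
*-*--
--*-*
-*---
---**
step 12: *--**
****-
*-*--
--*-*
-**--
-**-*
step 13: *--**
****-
*-*--
--*--
-****
-**--

0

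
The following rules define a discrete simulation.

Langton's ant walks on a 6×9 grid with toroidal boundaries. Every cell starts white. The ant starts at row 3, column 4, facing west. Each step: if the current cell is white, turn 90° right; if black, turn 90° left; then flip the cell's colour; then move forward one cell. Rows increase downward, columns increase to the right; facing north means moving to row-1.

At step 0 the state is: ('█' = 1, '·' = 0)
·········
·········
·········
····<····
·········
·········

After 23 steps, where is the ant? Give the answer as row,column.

5,5

k=0  ·········
·········
·········
····<····
·········
·········
k=1  ·········
·········
····^····
····█····
·········
·········
k=2  ·········
·········
····█>···
····█····
·········
·········
k=3  ·········
·········
····██···
····█v···
·········
·········
k=4  ·········
·········
····██···
····<█···
·········
·········
k=5  ·········
·········
····██···
·····█···
····v····
·········
k=6  ·········
·········
····██···
·····█···
···<█····
·········
k=7  ·········
·········
····██···
···^·█···
···██····
·········
k=8  ·········
·········
····██···
···█>█···
···██····
·········
k=9  ·········
·········
····██···
···███···
···█v····
·········
k=10  ·········
·········
····██···
···███···
···█·>···
·········
k=11  ·········
·········
····██···
···███···
···█·█···
·····v···
k=12  ·········
·········
····██···
···███···
···█·█···
····<█···
k=13  ·········
·········
····██···
···███···
···█^█···
····██···
k=14  ·········
·········
····██···
···███···
···██>···
····██···
k=15  ·········
·········
····██···
···██^···
···██····
····██···
k=16  ·········
·········
····██···
···█<····
···██····
····██···
k=17  ·········
·········
····██···
···█·····
···█v····
····██···
k=18  ·········
·········
····██···
···█·····
···█·>···
····██···
k=19  ·········
·········
····██···
···█·····
···█·█···
····█v···
k=20  ·········
·········
····██···
···█·····
···█·█···
····█·>··
k=21  ······v··
·········
····██···
···█·····
···█·█···
····█·█··
k=22  ·····<█··
·········
····██···
···█·····
···█·█···
····█·█··
k=23  ·····██··
·········
····██···
···█·····
···█·█···
····█^█··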